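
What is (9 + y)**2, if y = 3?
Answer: 144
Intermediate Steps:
(9 + y)**2 = (9 + 3)**2 = 12**2 = 144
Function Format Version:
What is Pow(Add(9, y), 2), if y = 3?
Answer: 144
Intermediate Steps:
Pow(Add(9, y), 2) = Pow(Add(9, 3), 2) = Pow(12, 2) = 144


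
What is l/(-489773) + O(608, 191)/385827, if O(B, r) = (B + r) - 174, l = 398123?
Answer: -153300494596/188967647271 ≈ -0.81125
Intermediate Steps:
O(B, r) = -174 + B + r
l/(-489773) + O(608, 191)/385827 = 398123/(-489773) + (-174 + 608 + 191)/385827 = 398123*(-1/489773) + 625*(1/385827) = -398123/489773 + 625/385827 = -153300494596/188967647271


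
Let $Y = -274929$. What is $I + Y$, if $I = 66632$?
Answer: $-208297$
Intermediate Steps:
$I + Y = 66632 - 274929 = -208297$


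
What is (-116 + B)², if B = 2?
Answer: 12996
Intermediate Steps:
(-116 + B)² = (-116 + 2)² = (-114)² = 12996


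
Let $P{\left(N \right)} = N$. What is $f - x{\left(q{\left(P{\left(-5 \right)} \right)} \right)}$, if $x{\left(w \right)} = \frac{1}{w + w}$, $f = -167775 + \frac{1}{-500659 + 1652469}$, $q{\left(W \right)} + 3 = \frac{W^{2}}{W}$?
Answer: $- \frac{1545958806087}{9214480} \approx -1.6778 \cdot 10^{5}$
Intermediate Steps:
$q{\left(W \right)} = -3 + W$ ($q{\left(W \right)} = -3 + \frac{W^{2}}{W} = -3 + W$)
$f = - \frac{193244922749}{1151810}$ ($f = -167775 + \frac{1}{1151810} = - \frac{193244922749}{1151810} \approx -1.6778 \cdot 10^{5}$)
$x{\left(w \right)} = \frac{1}{2 w}$
$f - x{\left(q{\left(P{\left(-5 \right)} \right)} \right)} = - \frac{193244922749}{1151810} - \frac{1}{2 \left(-3 - 5\right)} = - \frac{193244922749}{1151810} - \frac{1}{2 \left(-8\right)} = - \frac{193244922749}{1151810} - \frac{1}{2} \left(- \frac{1}{8}\right) = - \frac{193244922749}{1151810} - - \frac{1}{16} = - \frac{193244922749}{1151810} + \frac{1}{16} = - \frac{1545958806087}{9214480}$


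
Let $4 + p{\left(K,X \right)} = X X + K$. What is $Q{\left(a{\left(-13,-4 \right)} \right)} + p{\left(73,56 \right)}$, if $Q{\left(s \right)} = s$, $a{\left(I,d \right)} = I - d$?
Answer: $3196$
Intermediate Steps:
$p{\left(K,X \right)} = -4 + K + X^{2}$ ($p{\left(K,X \right)} = -4 + \left(X X + K\right) = -4 + \left(X^{2} + K\right) = -4 + \left(K + X^{2}\right) = -4 + K + X^{2}$)
$Q{\left(a{\left(-13,-4 \right)} \right)} + p{\left(73,56 \right)} = \left(-13 - -4\right) + \left(-4 + 73 + 56^{2}\right) = \left(-13 + 4\right) + \left(-4 + 73 + 3136\right) = -9 + 3205 = 3196$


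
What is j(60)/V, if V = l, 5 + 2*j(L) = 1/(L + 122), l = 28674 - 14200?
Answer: -909/5268536 ≈ -0.00017253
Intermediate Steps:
l = 14474
j(L) = -5/2 + 1/(2*(122 + L)) (j(L) = -5/2 + 1/(2*(L + 122)) = -5/2 + 1/(2*(122 + L)))
V = 14474
j(60)/V = ((-609 - 5*60)/(2*(122 + 60)))/14474 = ((½)*(-609 - 300)/182)*(1/14474) = ((½)*(1/182)*(-909))*(1/14474) = -909/364*1/14474 = -909/5268536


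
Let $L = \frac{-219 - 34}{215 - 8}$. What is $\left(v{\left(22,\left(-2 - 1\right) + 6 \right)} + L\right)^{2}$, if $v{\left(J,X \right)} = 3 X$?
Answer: $\frac{4900}{81} \approx 60.494$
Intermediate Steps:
$L = - \frac{11}{9}$ ($L = - \frac{253}{207} = \left(-253\right) \frac{1}{207} = - \frac{11}{9} \approx -1.2222$)
$\left(v{\left(22,\left(-2 - 1\right) + 6 \right)} + L\right)^{2} = \left(3 \left(\left(-2 - 1\right) + 6\right) - \frac{11}{9}\right)^{2} = \left(3 \left(-3 + 6\right) - \frac{11}{9}\right)^{2} = \left(3 \cdot 3 - \frac{11}{9}\right)^{2} = \left(9 - \frac{11}{9}\right)^{2} = \left(\frac{70}{9}\right)^{2} = \frac{4900}{81}$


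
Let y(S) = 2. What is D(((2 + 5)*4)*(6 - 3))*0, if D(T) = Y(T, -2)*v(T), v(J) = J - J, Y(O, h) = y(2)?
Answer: 0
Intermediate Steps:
Y(O, h) = 2
v(J) = 0
D(T) = 0 (D(T) = 2*0 = 0)
D(((2 + 5)*4)*(6 - 3))*0 = 0*0 = 0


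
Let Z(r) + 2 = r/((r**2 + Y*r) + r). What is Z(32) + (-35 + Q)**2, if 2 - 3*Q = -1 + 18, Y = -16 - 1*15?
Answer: 3197/2 ≈ 1598.5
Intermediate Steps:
Y = -31 (Y = -16 - 15 = -31)
Q = -5 (Q = 2/3 - (-1 + 18)/3 = 2/3 - 1/3*17 = 2/3 - 17/3 = -5)
Z(r) = -2 + r/(r**2 - 30*r) (Z(r) = -2 + r/((r**2 - 31*r) + r) = -2 + r/(r**2 - 30*r))
Z(32) + (-35 + Q)**2 = (61 - 2*32)/(-30 + 32) + (-35 - 5)**2 = (61 - 64)/2 + (-40)**2 = (1/2)*(-3) + 1600 = -3/2 + 1600 = 3197/2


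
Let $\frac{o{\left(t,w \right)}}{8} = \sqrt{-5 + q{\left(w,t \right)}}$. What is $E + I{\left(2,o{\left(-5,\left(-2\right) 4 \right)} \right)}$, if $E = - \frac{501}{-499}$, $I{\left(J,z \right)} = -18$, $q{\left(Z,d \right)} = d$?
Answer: $- \frac{8481}{499} \approx -16.996$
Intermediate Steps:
$o{\left(t,w \right)} = 8 \sqrt{-5 + t}$
$E = \frac{501}{499}$ ($E = \left(-501\right) \left(- \frac{1}{499}\right) = \frac{501}{499} \approx 1.004$)
$E + I{\left(2,o{\left(-5,\left(-2\right) 4 \right)} \right)} = \frac{501}{499} - 18 = - \frac{8481}{499}$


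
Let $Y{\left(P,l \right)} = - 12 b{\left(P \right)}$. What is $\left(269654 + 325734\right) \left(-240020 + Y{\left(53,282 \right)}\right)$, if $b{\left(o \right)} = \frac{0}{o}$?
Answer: $-142905027760$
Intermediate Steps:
$b{\left(o \right)} = 0$
$Y{\left(P,l \right)} = 0$ ($Y{\left(P,l \right)} = \left(-12\right) 0 = 0$)
$\left(269654 + 325734\right) \left(-240020 + Y{\left(53,282 \right)}\right) = \left(269654 + 325734\right) \left(-240020 + 0\right) = 595388 \left(-240020\right) = -142905027760$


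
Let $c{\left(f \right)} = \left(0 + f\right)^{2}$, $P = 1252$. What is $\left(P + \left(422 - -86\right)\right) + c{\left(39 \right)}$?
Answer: $3281$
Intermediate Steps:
$c{\left(f \right)} = f^{2}$
$\left(P + \left(422 - -86\right)\right) + c{\left(39 \right)} = \left(1252 + \left(422 - -86\right)\right) + 39^{2} = \left(1252 + \left(422 + 86\right)\right) + 1521 = \left(1252 + 508\right) + 1521 = 1760 + 1521 = 3281$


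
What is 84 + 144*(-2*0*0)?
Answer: 84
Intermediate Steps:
84 + 144*(-2*0*0) = 84 + 144*(0*0) = 84 + 144*0 = 84 + 0 = 84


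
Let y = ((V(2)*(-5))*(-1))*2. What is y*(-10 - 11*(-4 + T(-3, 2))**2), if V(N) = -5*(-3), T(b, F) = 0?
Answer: -27900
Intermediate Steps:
V(N) = 15
y = 150 (y = ((15*(-5))*(-1))*2 = -75*(-1)*2 = 75*2 = 150)
y*(-10 - 11*(-4 + T(-3, 2))**2) = 150*(-10 - 11*(-4 + 0)**2) = 150*(-10 - 11*(-4)**2) = 150*(-10 - 11*16) = 150*(-10 - 176) = 150*(-186) = -27900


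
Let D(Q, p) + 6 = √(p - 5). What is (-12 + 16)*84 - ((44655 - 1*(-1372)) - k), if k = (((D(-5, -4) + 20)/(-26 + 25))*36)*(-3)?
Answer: -44179 + 324*I ≈ -44179.0 + 324.0*I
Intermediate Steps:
D(Q, p) = -6 + √(-5 + p) (D(Q, p) = -6 + √(p - 5) = -6 + √(-5 + p))
k = 1512 + 324*I (k = ((((-6 + √(-5 - 4)) + 20)/(-26 + 25))*36)*(-3) = ((((-6 + √(-9)) + 20)/(-1))*36)*(-3) = ((((-6 + 3*I) + 20)*(-1))*36)*(-3) = (((14 + 3*I)*(-1))*36)*(-3) = ((-14 - 3*I)*36)*(-3) = (-504 - 108*I)*(-3) = 1512 + 324*I ≈ 1512.0 + 324.0*I)
(-12 + 16)*84 - ((44655 - 1*(-1372)) - k) = (-12 + 16)*84 - ((44655 - 1*(-1372)) - (1512 + 324*I)) = 4*84 - ((44655 + 1372) + (-1512 - 324*I)) = 336 - (46027 + (-1512 - 324*I)) = 336 - (44515 - 324*I) = 336 + (-44515 + 324*I) = -44179 + 324*I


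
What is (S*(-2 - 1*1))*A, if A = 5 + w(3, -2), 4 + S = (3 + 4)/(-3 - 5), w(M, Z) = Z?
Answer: 351/8 ≈ 43.875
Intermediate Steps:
S = -39/8 (S = -4 + (3 + 4)/(-3 - 5) = -4 + 7/(-8) = -4 + 7*(-⅛) = -4 - 7/8 = -39/8 ≈ -4.8750)
A = 3 (A = 5 - 2 = 3)
(S*(-2 - 1*1))*A = -39*(-2 - 1*1)/8*3 = -39*(-2 - 1)/8*3 = -39/8*(-3)*3 = (117/8)*3 = 351/8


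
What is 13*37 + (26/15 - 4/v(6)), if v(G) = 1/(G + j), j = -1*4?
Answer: 7121/15 ≈ 474.73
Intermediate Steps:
j = -4
v(G) = 1/(-4 + G) (v(G) = 1/(G - 4) = 1/(-4 + G))
13*37 + (26/15 - 4/v(6)) = 13*37 + (26/15 - 4/(1/(-4 + 6))) = 481 + (26*(1/15) - 4/(1/2)) = 481 + (26/15 - 4/½) = 481 + (26/15 - 4*2) = 481 + (26/15 - 8) = 481 - 94/15 = 7121/15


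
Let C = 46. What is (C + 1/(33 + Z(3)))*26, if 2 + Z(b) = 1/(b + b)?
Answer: 223808/187 ≈ 1196.8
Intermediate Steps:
Z(b) = -2 + 1/(2*b) (Z(b) = -2 + 1/(b + b) = -2 + 1/(2*b))
(C + 1/(33 + Z(3)))*26 = (46 + 1/(33 + (-2 + (½)/3)))*26 = (46 + 1/(33 + (-2 + (½)*(⅓))))*26 = (46 + 1/(33 + (-2 + ⅙)))*26 = (46 + 1/(33 - 11/6))*26 = (46 + 1/(187/6))*26 = (46 + 6/187)*26 = (8608/187)*26 = 223808/187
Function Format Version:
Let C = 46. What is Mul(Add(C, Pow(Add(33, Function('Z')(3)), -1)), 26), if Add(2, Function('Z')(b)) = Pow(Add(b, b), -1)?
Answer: Rational(223808, 187) ≈ 1196.8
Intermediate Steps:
Function('Z')(b) = Add(-2, Mul(Rational(1, 2), Pow(b, -1))) (Function('Z')(b) = Add(-2, Pow(Add(b, b), -1)) = Add(-2, Pow(Mul(2, b), -1)) = Add(-2, Mul(Rational(1, 2), Pow(b, -1))))
Mul(Add(C, Pow(Add(33, Function('Z')(3)), -1)), 26) = Mul(Add(46, Pow(Add(33, Add(-2, Mul(Rational(1, 2), Pow(3, -1)))), -1)), 26) = Mul(Add(46, Pow(Add(33, Add(-2, Mul(Rational(1, 2), Rational(1, 3)))), -1)), 26) = Mul(Add(46, Pow(Add(33, Add(-2, Rational(1, 6))), -1)), 26) = Mul(Add(46, Pow(Add(33, Rational(-11, 6)), -1)), 26) = Mul(Add(46, Pow(Rational(187, 6), -1)), 26) = Mul(Add(46, Rational(6, 187)), 26) = Mul(Rational(8608, 187), 26) = Rational(223808, 187)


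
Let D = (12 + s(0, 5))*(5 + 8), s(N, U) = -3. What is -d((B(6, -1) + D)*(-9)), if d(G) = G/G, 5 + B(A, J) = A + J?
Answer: -1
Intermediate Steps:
D = 117 (D = (12 - 3)*(5 + 8) = 9*13 = 117)
B(A, J) = -5 + A + J (B(A, J) = -5 + (A + J) = -5 + A + J)
d(G) = 1
-d((B(6, -1) + D)*(-9)) = -1*1 = -1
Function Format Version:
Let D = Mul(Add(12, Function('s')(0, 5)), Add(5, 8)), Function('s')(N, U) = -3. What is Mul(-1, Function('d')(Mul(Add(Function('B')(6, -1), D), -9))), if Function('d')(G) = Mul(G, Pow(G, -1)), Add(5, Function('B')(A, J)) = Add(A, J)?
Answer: -1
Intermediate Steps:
D = 117 (D = Mul(Add(12, -3), Add(5, 8)) = Mul(9, 13) = 117)
Function('B')(A, J) = Add(-5, A, J) (Function('B')(A, J) = Add(-5, Add(A, J)) = Add(-5, A, J))
Function('d')(G) = 1
Mul(-1, Function('d')(Mul(Add(Function('B')(6, -1), D), -9))) = Mul(-1, 1) = -1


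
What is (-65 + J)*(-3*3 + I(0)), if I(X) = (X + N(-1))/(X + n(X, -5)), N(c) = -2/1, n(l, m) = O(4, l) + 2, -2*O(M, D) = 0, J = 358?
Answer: -2930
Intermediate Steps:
O(M, D) = 0 (O(M, D) = -½*0 = 0)
n(l, m) = 2 (n(l, m) = 0 + 2 = 2)
N(c) = -2 (N(c) = -2*1 = -2)
I(X) = (-2 + X)/(2 + X) (I(X) = (X - 2)/(X + 2) = (-2 + X)/(2 + X))
(-65 + J)*(-3*3 + I(0)) = (-65 + 358)*(-3*3 + (-2 + 0)/(2 + 0)) = 293*(-9 - 2/2) = 293*(-9 + (½)*(-2)) = 293*(-9 - 1) = 293*(-10) = -2930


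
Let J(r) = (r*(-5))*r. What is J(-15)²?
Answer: 1265625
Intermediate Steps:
J(r) = -5*r² (J(r) = (-5*r)*r = -5*r²)
J(-15)² = (-5*(-15)²)² = (-5*225)² = (-1125)² = 1265625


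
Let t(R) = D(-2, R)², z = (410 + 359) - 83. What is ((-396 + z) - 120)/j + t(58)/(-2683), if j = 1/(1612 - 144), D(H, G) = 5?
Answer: 669569455/2683 ≈ 2.4956e+5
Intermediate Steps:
z = 686 (z = 769 - 83 = 686)
t(R) = 25 (t(R) = 5² = 25)
j = 1/1468 ≈ 0.00068120
((-396 + z) - 120)/j + t(58)/(-2683) = ((-396 + 686) - 120)/(1/1468) + 25/(-2683) = (290 - 120)*1468 + 25*(-1/2683) = 170*1468 - 25/2683 = 249560 - 25/2683 = 669569455/2683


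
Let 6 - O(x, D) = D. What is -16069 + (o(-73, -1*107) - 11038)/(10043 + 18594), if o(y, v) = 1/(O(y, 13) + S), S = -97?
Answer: -47858615065/2978248 ≈ -16069.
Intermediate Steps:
O(x, D) = 6 - D
o(y, v) = -1/104 (o(y, v) = 1/((6 - 1*13) - 97) = 1/((6 - 13) - 97) = 1/(-7 - 97) = 1/(-104) = -1/104)
-16069 + (o(-73, -1*107) - 11038)/(10043 + 18594) = -16069 + (-1/104 - 11038)/(10043 + 18594) = -16069 - 1147953/104/28637 = -16069 - 1147953/104*1/28637 = -16069 - 1147953/2978248 = -47858615065/2978248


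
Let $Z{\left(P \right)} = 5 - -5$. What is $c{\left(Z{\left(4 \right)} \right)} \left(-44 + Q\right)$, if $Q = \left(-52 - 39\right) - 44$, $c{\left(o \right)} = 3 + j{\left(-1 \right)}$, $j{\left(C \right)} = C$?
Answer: $-358$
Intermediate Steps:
$Z{\left(P \right)} = 10$ ($Z{\left(P \right)} = 5 + 5 = 10$)
$c{\left(o \right)} = 2$ ($c{\left(o \right)} = 3 - 1 = 2$)
$Q = -135$ ($Q = -91 - 44 = -135$)
$c{\left(Z{\left(4 \right)} \right)} \left(-44 + Q\right) = 2 \left(-44 - 135\right) = 2 \left(-179\right) = -358$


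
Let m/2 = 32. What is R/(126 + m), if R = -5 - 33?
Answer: -⅕ ≈ -0.20000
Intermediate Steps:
m = 64 (m = 2*32 = 64)
R = -38
R/(126 + m) = -38/(126 + 64) = -38/190 = (1/190)*(-38) = -⅕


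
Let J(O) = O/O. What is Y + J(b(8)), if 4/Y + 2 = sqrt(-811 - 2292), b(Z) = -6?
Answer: 3099/3107 - 4*I*sqrt(3103)/3107 ≈ 0.99743 - 0.071715*I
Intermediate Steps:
J(O) = 1
Y = 4/(-2 + I*sqrt(3103)) (Y = 4/(-2 + sqrt(-811 - 2292)) = 4/(-2 + sqrt(-3103)) = 4/(-2 + I*sqrt(3103)) ≈ -0.0025748 - 0.071715*I)
Y + J(b(8)) = (-8/3107 - 4*I*sqrt(3103)/3107) + 1 = 3099/3107 - 4*I*sqrt(3103)/3107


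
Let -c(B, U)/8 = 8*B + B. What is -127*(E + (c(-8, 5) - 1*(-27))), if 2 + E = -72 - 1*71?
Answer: -58166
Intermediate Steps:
c(B, U) = -72*B (c(B, U) = -8*(8*B + B) = -72*B)
E = -145 (E = -2 + (-72 - 1*71) = -2 + (-72 - 71) = -2 - 143 = -145)
-127*(E + (c(-8, 5) - 1*(-27))) = -127*(-145 + (-72*(-8) - 1*(-27))) = -127*(-145 + (576 + 27)) = -127*(-145 + 603) = -127*458 = -58166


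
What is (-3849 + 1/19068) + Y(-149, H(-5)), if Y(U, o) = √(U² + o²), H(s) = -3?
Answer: -73392731/19068 + √22210 ≈ -3700.0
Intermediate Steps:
(-3849 + 1/19068) + Y(-149, H(-5)) = (-3849 + 1/19068) + √((-149)² + (-3)²) = (-3849 + 1/19068) + √(22201 + 9) = -73392731/19068 + √22210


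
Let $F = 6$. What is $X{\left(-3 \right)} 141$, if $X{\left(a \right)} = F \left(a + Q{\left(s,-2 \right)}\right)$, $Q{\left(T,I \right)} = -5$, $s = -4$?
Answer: $-6768$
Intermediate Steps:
$X{\left(a \right)} = -30 + 6 a$ ($X{\left(a \right)} = 6 \left(a - 5\right) = 6 \left(-5 + a\right) = -30 + 6 a$)
$X{\left(-3 \right)} 141 = \left(-30 + 6 \left(-3\right)\right) 141 = \left(-30 - 18\right) 141 = \left(-48\right) 141 = -6768$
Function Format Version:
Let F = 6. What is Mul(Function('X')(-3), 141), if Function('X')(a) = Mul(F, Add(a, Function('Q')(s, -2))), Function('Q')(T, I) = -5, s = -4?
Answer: -6768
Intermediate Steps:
Function('X')(a) = Add(-30, Mul(6, a)) (Function('X')(a) = Mul(6, Add(a, -5)) = Mul(6, Add(-5, a)) = Add(-30, Mul(6, a)))
Mul(Function('X')(-3), 141) = Mul(Add(-30, Mul(6, -3)), 141) = Mul(Add(-30, -18), 141) = Mul(-48, 141) = -6768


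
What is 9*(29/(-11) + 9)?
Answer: 630/11 ≈ 57.273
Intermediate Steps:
9*(29/(-11) + 9) = 9*(29*(-1/11) + 9) = 9*(-29/11 + 9) = 9*(70/11) = 630/11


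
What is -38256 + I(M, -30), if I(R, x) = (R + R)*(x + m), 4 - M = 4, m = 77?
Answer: -38256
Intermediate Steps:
M = 0 (M = 4 - 1*4 = 4 - 4 = 0)
I(R, x) = 2*R*(77 + x) (I(R, x) = (R + R)*(x + 77) = (2*R)*(77 + x) = 2*R*(77 + x))
-38256 + I(M, -30) = -38256 + 2*0*(77 - 30) = -38256 + 2*0*47 = -38256 + 0 = -38256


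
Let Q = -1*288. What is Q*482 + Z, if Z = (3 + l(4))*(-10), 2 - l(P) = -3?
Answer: -138896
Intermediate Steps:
l(P) = 5 (l(P) = 2 - 1*(-3) = 2 + 3 = 5)
Q = -288
Z = -80 (Z = (3 + 5)*(-10) = 8*(-10) = -80)
Q*482 + Z = -288*482 - 80 = -138816 - 80 = -138896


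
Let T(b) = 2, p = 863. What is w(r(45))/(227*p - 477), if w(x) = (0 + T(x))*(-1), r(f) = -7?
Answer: -1/97712 ≈ -1.0234e-5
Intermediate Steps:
w(x) = -2 (w(x) = (0 + 2)*(-1) = 2*(-1) = -2)
w(r(45))/(227*p - 477) = -2/(227*863 - 477) = -2/(195901 - 477) = -2/195424 = -2*1/195424 = -1/97712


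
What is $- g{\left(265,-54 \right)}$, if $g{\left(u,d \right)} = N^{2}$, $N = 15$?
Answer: $-225$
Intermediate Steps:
$g{\left(u,d \right)} = 225$ ($g{\left(u,d \right)} = 15^{2} = 225$)
$- g{\left(265,-54 \right)} = \left(-1\right) 225 = -225$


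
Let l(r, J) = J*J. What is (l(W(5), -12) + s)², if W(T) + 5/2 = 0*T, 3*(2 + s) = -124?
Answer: 91204/9 ≈ 10134.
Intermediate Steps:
s = -130/3 (s = -2 + (⅓)*(-124) = -2 - 124/3 = -130/3 ≈ -43.333)
W(T) = -5/2 (W(T) = -5/2 + 0*T = -5/2 + 0 = -5/2)
l(r, J) = J²
(l(W(5), -12) + s)² = ((-12)² - 130/3)² = (144 - 130/3)² = (302/3)² = 91204/9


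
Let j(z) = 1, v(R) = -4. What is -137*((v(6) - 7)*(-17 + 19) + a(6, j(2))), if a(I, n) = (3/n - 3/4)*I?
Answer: 2329/2 ≈ 1164.5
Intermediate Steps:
a(I, n) = I*(-¾ + 3/n) (a(I, n) = (3/n - 3*¼)*I = (3/n - ¾)*I = (-¾ + 3/n)*I = I*(-¾ + 3/n))
-137*((v(6) - 7)*(-17 + 19) + a(6, j(2))) = -137*((-4 - 7)*(-17 + 19) + (¾)*6*(4 - 1*1)/1) = -137*(-11*2 + (¾)*6*1*(4 - 1)) = -137*(-22 + (¾)*6*1*3) = -137*(-22 + 27/2) = -137*(-17/2) = 2329/2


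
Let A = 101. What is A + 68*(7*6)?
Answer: 2957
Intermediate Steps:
A + 68*(7*6) = 101 + 68*(7*6) = 101 + 68*42 = 101 + 2856 = 2957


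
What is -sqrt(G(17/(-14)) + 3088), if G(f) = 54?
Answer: -sqrt(3142) ≈ -56.054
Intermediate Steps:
-sqrt(G(17/(-14)) + 3088) = -sqrt(54 + 3088) = -sqrt(3142)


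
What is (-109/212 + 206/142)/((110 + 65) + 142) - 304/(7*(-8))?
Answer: 181415071/33400388 ≈ 5.4315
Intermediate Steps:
(-109/212 + 206/142)/((110 + 65) + 142) - 304/(7*(-8)) = (-109*1/212 + 206*(1/142))/(175 + 142) - 304/(-56) = (-109/212 + 103/71)/317 - 304*(-1/56) = (14097/15052)*(1/317) + 38/7 = 14097/4771484 + 38/7 = 181415071/33400388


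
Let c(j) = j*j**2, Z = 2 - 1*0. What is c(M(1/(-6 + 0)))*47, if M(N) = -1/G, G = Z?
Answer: -47/8 ≈ -5.8750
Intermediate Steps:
Z = 2 (Z = 2 + 0 = 2)
G = 2
M(N) = -1/2
c(j) = j**3
c(M(1/(-6 + 0)))*47 = (-1/2)**3*47 = -1/8*47 = -47/8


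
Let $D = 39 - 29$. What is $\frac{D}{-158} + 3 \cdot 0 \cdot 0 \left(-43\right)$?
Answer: $- \frac{5}{79} \approx -0.063291$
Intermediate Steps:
$D = 10$ ($D = 39 - 29 = 10$)
$\frac{D}{-158} + 3 \cdot 0 \cdot 0 \left(-43\right) = \frac{10}{-158} + 3 \cdot 0 \cdot 0 \left(-43\right) = 10 \left(- \frac{1}{158}\right) + 0 \cdot 0 \left(-43\right) = - \frac{5}{79} + 0 \left(-43\right) = - \frac{5}{79} + 0 = - \frac{5}{79}$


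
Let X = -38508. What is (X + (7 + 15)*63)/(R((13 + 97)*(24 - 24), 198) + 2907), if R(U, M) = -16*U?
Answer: -12374/969 ≈ -12.770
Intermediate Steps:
(X + (7 + 15)*63)/(R((13 + 97)*(24 - 24), 198) + 2907) = (-38508 + (7 + 15)*63)/(-16*(13 + 97)*(24 - 24) + 2907) = (-38508 + 22*63)/(-1760*0 + 2907) = (-38508 + 1386)/(-16*0 + 2907) = -37122/(0 + 2907) = -37122/2907 = -37122*1/2907 = -12374/969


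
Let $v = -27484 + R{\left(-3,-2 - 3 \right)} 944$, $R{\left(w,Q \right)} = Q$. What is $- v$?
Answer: $32204$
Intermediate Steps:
$v = -32204$ ($v = -27484 + \left(-2 - 3\right) 944 = -27484 - 4720 = -32204$)
$- v = \left(-1\right) \left(-32204\right) = 32204$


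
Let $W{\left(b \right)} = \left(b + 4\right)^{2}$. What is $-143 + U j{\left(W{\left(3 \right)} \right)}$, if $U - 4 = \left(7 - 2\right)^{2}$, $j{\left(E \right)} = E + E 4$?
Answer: $6962$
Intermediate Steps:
$W{\left(b \right)} = \left(4 + b\right)^{2}$
$j{\left(E \right)} = 5 E$ ($j{\left(E \right)} = E + 4 E = 5 E$)
$U = 29$ ($U = 4 + \left(7 - 2\right)^{2} = 4 + 5^{2} = 4 + 25 = 29$)
$-143 + U j{\left(W{\left(3 \right)} \right)} = -143 + 29 \cdot 5 \left(4 + 3\right)^{2} = -143 + 29 \cdot 5 \cdot 7^{2} = -143 + 29 \cdot 5 \cdot 49 = -143 + 29 \cdot 245 = -143 + 7105 = 6962$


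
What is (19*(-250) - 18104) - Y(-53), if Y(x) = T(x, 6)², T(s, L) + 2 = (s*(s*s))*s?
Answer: -62259658872295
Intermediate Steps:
T(s, L) = -2 + s⁴ (T(s, L) = -2 + (s*(s*s))*s = -2 + (s*s²)*s = -2 + s³*s = -2 + s⁴)
Y(x) = (-2 + x⁴)²
(19*(-250) - 18104) - Y(-53) = (19*(-250) - 18104) - (-2 + (-53)⁴)² = (-4750 - 18104) - (-2 + 7890481)² = -22854 - 1*7890479² = -22854 - 1*62259658849441 = -22854 - 62259658849441 = -62259658872295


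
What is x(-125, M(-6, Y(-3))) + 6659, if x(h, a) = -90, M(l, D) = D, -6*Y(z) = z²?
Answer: 6569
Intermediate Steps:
Y(z) = -z²/6
x(-125, M(-6, Y(-3))) + 6659 = -90 + 6659 = 6569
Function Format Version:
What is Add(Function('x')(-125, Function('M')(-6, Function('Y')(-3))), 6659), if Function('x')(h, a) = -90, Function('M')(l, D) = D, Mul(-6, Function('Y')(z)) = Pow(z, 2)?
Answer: 6569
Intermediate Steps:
Function('Y')(z) = Mul(Rational(-1, 6), Pow(z, 2))
Add(Function('x')(-125, Function('M')(-6, Function('Y')(-3))), 6659) = Add(-90, 6659) = 6569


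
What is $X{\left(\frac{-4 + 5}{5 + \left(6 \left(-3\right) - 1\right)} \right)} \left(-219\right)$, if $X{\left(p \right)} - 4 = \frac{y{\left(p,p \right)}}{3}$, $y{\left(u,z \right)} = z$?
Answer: $- \frac{12191}{14} \approx -870.79$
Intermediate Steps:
$X{\left(p \right)} = 4 + \frac{p}{3}$
$X{\left(\frac{-4 + 5}{5 + \left(6 \left(-3\right) - 1\right)} \right)} \left(-219\right) = \left(4 + \frac{\left(-4 + 5\right) \frac{1}{5 + \left(6 \left(-3\right) - 1\right)}}{3}\right) \left(-219\right) = \left(4 + \frac{1 \frac{1}{5 - 19}}{3}\right) \left(-219\right) = \left(4 + \frac{1 \frac{1}{-14}}{3}\right) \left(-219\right) = \left(4 + \frac{1 \left(- \frac{1}{14}\right)}{3}\right) \left(-219\right) = \left(4 + \frac{1}{3} \left(- \frac{1}{14}\right)\right) \left(-219\right) = \left(4 - \frac{1}{42}\right) \left(-219\right) = \frac{167}{42} \left(-219\right) = - \frac{12191}{14}$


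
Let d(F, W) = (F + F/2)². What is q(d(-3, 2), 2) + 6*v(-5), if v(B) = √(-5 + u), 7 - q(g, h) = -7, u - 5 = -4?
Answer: 14 + 12*I ≈ 14.0 + 12.0*I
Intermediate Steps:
u = 1 (u = 5 - 4 = 1)
d(F, W) = 9*F²/4 (d(F, W) = (F + F*(½))² = (F + F/2)² = (3*F/2)² = 9*F²/4)
q(g, h) = 14 (q(g, h) = 7 - 1*(-7) = 7 + 7 = 14)
v(B) = 2*I (v(B) = √(-5 + 1) = √(-4) = 2*I)
q(d(-3, 2), 2) + 6*v(-5) = 14 + 6*(2*I) = 14 + 12*I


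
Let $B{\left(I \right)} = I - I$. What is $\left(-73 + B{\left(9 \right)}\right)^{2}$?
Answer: $5329$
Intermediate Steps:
$B{\left(I \right)} = 0$
$\left(-73 + B{\left(9 \right)}\right)^{2} = \left(-73 + 0\right)^{2} = \left(-73\right)^{2} = 5329$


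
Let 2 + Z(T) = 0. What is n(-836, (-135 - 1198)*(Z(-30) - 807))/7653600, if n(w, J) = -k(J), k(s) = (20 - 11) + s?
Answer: -539203/3826800 ≈ -0.14090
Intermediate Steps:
k(s) = 9 + s
Z(T) = -2 (Z(T) = -2 + 0 = -2)
n(w, J) = -9 - J (n(w, J) = -(9 + J) = -9 - J)
n(-836, (-135 - 1198)*(Z(-30) - 807))/7653600 = (-9 - (-135 - 1198)*(-2 - 807))/7653600 = (-9 - (-1333)*(-809))*(1/7653600) = (-9 - 1*1078397)*(1/7653600) = (-9 - 1078397)*(1/7653600) = -1078406*1/7653600 = -539203/3826800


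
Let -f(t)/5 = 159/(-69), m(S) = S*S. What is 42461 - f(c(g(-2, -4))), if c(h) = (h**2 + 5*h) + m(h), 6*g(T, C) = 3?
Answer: 976338/23 ≈ 42450.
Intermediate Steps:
g(T, C) = 1/2 (g(T, C) = (1/6)*3 = 1/2)
m(S) = S**2
c(h) = 2*h**2 + 5*h (c(h) = (h**2 + 5*h) + h**2 = 2*h**2 + 5*h)
f(t) = 265/23 (f(t) = -795/(-69) = -795*(-1)/69 = -5*(-53/23) = 265/23)
42461 - f(c(g(-2, -4))) = 42461 - 1*265/23 = 42461 - 265/23 = 976338/23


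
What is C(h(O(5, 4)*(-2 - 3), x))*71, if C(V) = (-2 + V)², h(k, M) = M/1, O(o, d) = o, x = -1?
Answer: 639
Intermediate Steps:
h(k, M) = M (h(k, M) = M*1 = M)
C(h(O(5, 4)*(-2 - 3), x))*71 = (-2 - 1)²*71 = (-3)²*71 = 9*71 = 639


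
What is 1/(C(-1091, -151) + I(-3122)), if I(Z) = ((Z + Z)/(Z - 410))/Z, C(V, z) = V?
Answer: -1766/1926707 ≈ -0.00091659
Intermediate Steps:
I(Z) = 2/(-410 + Z) (I(Z) = ((2*Z)/(-410 + Z))/Z = (2*Z/(-410 + Z))/Z = 2/(-410 + Z))
1/(C(-1091, -151) + I(-3122)) = 1/(-1091 + 2/(-410 - 3122)) = 1/(-1091 + 2/(-3532)) = 1/(-1091 + 2*(-1/3532)) = 1/(-1091 - 1/1766) = 1/(-1926707/1766) = -1766/1926707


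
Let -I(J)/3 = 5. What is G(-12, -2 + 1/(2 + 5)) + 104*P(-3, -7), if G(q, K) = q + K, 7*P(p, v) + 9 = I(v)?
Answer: -2593/7 ≈ -370.43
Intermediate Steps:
I(J) = -15 (I(J) = -3*5 = -15)
P(p, v) = -24/7 (P(p, v) = -9/7 + (1/7)*(-15) = -9/7 - 15/7 = -24/7)
G(q, K) = K + q
G(-12, -2 + 1/(2 + 5)) + 104*P(-3, -7) = ((-2 + 1/(2 + 5)) - 12) + 104*(-24/7) = ((-2 + 1/7) - 12) - 2496/7 = (-13/7 - 12) - 2496/7 = -97/7 - 2496/7 = -2593/7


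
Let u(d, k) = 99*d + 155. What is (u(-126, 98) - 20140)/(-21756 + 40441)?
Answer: -32459/18685 ≈ -1.7372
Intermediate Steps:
u(d, k) = 155 + 99*d
(u(-126, 98) - 20140)/(-21756 + 40441) = ((155 + 99*(-126)) - 20140)/(-21756 + 40441) = ((155 - 12474) - 20140)/18685 = (-12319 - 20140)*(1/18685) = -32459*1/18685 = -32459/18685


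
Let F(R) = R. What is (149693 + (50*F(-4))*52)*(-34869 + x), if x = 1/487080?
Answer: -7965492491411/1640 ≈ -4.8570e+9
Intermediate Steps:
x = 1/487080 ≈ 2.0530e-6
(149693 + (50*F(-4))*52)*(-34869 + x) = (149693 + (50*(-4))*52)*(-34869 + 1/487080) = (149693 - 200*52)*(-16983992519/487080) = (149693 - 10400)*(-16983992519/487080) = 139293*(-16983992519/487080) = -7965492491411/1640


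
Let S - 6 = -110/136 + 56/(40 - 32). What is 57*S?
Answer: 47253/68 ≈ 694.90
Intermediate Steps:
S = 829/68 (S = 6 + (-110/136 + 56/(40 - 32)) = 6 + (-110*1/136 + 56/8) = 6 + (-55/68 + 56*(⅛)) = 6 + (-55/68 + 7) = 6 + 421/68 = 829/68 ≈ 12.191)
57*S = 57*(829/68) = 47253/68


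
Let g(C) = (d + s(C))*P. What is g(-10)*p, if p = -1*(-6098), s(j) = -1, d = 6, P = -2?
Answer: -60980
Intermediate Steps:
g(C) = -10 (g(C) = (6 - 1)*(-2) = 5*(-2) = -10)
p = 6098
g(-10)*p = -10*6098 = -60980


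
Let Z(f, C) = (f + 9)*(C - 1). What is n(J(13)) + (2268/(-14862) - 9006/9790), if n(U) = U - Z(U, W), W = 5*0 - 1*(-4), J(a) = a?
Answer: -655624736/12124915 ≈ -54.073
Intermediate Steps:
W = 4 (W = 0 + 4 = 4)
Z(f, C) = (-1 + C)*(9 + f) (Z(f, C) = (9 + f)*(-1 + C) = (-1 + C)*(9 + f))
n(U) = -27 - 2*U (n(U) = U - (-9 - U + 9*4 + 4*U) = U - (-9 - U + 36 + 4*U) = U - (27 + 3*U) = U + (-27 - 3*U) = -27 - 2*U)
n(J(13)) + (2268/(-14862) - 9006/9790) = (-27 - 2*13) + (2268/(-14862) - 9006/9790) = (-27 - 26) + (2268*(-1/14862) - 9006*1/9790) = -53 + (-378/2477 - 4503/4895) = -53 - 13004241/12124915 = -655624736/12124915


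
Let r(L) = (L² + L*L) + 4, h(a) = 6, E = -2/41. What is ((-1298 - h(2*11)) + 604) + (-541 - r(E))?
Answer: -2092853/1681 ≈ -1245.0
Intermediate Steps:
E = -2/41 (E = -2*1/41 = -2/41 ≈ -0.048781)
r(L) = 4 + 2*L² (r(L) = (L² + L²) + 4 = 2*L² + 4 = 4 + 2*L²)
((-1298 - h(2*11)) + 604) + (-541 - r(E)) = ((-1298 - 1*6) + 604) + (-541 - (4 + 2*(-2/41)²)) = ((-1298 - 6) + 604) + (-541 - (4 + 2*(4/1681))) = (-1304 + 604) + (-541 - (4 + 8/1681)) = -700 + (-541 - 1*6732/1681) = -700 + (-541 - 6732/1681) = -700 - 916153/1681 = -2092853/1681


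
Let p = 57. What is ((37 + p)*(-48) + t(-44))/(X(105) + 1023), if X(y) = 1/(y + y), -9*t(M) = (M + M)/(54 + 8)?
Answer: -88116280/19979283 ≈ -4.4104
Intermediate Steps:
t(M) = -M/279 (t(M) = -(M + M)/(9*(54 + 8)) = -2*M/(9*62) = -M/279)
X(y) = 1/(2*y)
((37 + p)*(-48) + t(-44))/(X(105) + 1023) = ((37 + 57)*(-48) - 1/279*(-44))/((½)/105 + 1023) = (94*(-48) + 44/279)/((½)*(1/105) + 1023) = (-4512 + 44/279)/(1/210 + 1023) = -1258804/(279*214831/210) = -1258804/279*210/214831 = -88116280/19979283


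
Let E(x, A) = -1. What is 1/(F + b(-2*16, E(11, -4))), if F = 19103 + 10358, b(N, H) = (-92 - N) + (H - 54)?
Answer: 1/29346 ≈ 3.4076e-5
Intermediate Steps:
b(N, H) = -146 + H - N (b(N, H) = (-92 - N) + (-54 + H) = -146 + H - N)
F = 29461
1/(F + b(-2*16, E(11, -4))) = 1/(29461 + (-146 - 1 - (-2)*16)) = 1/(29461 + (-146 - 1 - 1*(-32))) = 1/(29461 + (-146 - 1 + 32)) = 1/(29461 - 115) = 1/29346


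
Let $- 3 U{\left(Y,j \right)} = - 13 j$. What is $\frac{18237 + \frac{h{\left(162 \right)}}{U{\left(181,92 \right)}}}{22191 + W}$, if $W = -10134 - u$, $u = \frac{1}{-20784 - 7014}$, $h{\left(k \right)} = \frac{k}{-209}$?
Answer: $\frac{31679941928409}{20944513993117} \approx 1.5126$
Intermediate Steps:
$h{\left(k \right)} = - \frac{k}{209}$ ($h{\left(k \right)} = k \left(- \frac{1}{209}\right) = - \frac{k}{209}$)
$U{\left(Y,j \right)} = \frac{13 j}{3}$ ($U{\left(Y,j \right)} = - \frac{\left(-13\right) j}{3} = \frac{13 j}{3}$)
$u = - \frac{1}{27798}$ ($u = \frac{1}{-27798} = - \frac{1}{27798} \approx -3.5974 \cdot 10^{-5}$)
$W = - \frac{281704931}{27798}$ ($W = -10134 - - \frac{1}{27798} = -10134 + \frac{1}{27798} = - \frac{281704931}{27798} \approx -10134.0$)
$\frac{18237 + \frac{h{\left(162 \right)}}{U{\left(181,92 \right)}}}{22191 + W} = \frac{18237 + \frac{\left(- \frac{1}{209}\right) 162}{\frac{13}{3} \cdot 92}}{22191 - \frac{281704931}{27798}} = \frac{18237 - \frac{162}{209 \cdot \frac{1196}{3}}}{\frac{335160487}{27798}} = \left(18237 - \frac{243}{124982}\right) \frac{27798}{335160487} = \frac{2279296491}{124982} \cdot \frac{27798}{335160487} = \frac{31679941928409}{20944513993117}$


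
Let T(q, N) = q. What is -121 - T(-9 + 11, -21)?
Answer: -123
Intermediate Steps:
-121 - T(-9 + 11, -21) = -121 - (-9 + 11) = -121 - 1*2 = -121 - 2 = -123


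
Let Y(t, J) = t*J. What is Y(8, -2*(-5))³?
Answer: 512000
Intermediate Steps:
Y(t, J) = J*t
Y(8, -2*(-5))³ = (-2*(-5)*8)³ = (10*8)³ = 80³ = 512000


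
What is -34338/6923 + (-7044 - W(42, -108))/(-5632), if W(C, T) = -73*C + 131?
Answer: -164945009/38990336 ≈ -4.2304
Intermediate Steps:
W(C, T) = 131 - 73*C
-34338/6923 + (-7044 - W(42, -108))/(-5632) = -34338/6923 + (-7044 - (131 - 73*42))/(-5632) = -34338*1/6923 + (-7044 - (131 - 3066))*(-1/5632) = -34338/6923 + (-7044 - 1*(-2935))*(-1/5632) = -34338/6923 + (-7044 + 2935)*(-1/5632) = -34338/6923 - 4109*(-1/5632) = -34338/6923 + 4109/5632 = -164945009/38990336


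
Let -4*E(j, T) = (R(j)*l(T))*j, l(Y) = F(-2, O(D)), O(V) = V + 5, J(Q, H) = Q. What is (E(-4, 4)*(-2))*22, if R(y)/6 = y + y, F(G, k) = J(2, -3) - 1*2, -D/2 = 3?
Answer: 0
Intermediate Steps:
D = -6 (D = -2*3 = -6)
O(V) = 5 + V
F(G, k) = 0 (F(G, k) = 2 - 1*2 = 2 - 2 = 0)
R(y) = 12*y (R(y) = 6*(y + y) = 6*(2*y) = 12*y)
l(Y) = 0
E(j, T) = 0 (E(j, T) = -(12*j)*0*j/4 = -0*j = -¼*0 = 0)
(E(-4, 4)*(-2))*22 = (0*(-2))*22 = 0*22 = 0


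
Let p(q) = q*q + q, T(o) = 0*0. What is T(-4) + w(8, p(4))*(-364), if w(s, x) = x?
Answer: -7280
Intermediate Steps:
T(o) = 0
p(q) = q + q² (p(q) = q² + q = q + q²)
T(-4) + w(8, p(4))*(-364) = 0 + (4*(1 + 4))*(-364) = 0 + (4*5)*(-364) = 0 + 20*(-364) = 0 - 7280 = -7280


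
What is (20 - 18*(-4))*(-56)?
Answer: -5152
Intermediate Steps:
(20 - 18*(-4))*(-56) = (20 + 72)*(-56) = 92*(-56) = -5152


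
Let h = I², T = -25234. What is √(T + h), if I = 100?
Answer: I*√15234 ≈ 123.43*I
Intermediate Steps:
h = 10000 (h = 100² = 10000)
√(T + h) = √(-25234 + 10000) = √(-15234) = I*√15234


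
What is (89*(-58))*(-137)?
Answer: 707194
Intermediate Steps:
(89*(-58))*(-137) = -5162*(-137) = 707194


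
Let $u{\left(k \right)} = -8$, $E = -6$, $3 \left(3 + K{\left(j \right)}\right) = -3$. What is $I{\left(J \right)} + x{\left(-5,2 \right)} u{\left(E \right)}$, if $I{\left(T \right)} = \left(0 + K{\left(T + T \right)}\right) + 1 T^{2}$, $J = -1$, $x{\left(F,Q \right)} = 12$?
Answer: $-99$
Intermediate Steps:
$K{\left(j \right)} = -4$ ($K{\left(j \right)} = -3 + \frac{1}{3} \left(-3\right) = -3 - 1 = -4$)
$I{\left(T \right)} = -4 + T^{2}$ ($I{\left(T \right)} = \left(0 - 4\right) + 1 T^{2} = -4 + T^{2}$)
$I{\left(J \right)} + x{\left(-5,2 \right)} u{\left(E \right)} = \left(-4 + \left(-1\right)^{2}\right) + 12 \left(-8\right) = \left(-4 + 1\right) - 96 = -3 - 96 = -99$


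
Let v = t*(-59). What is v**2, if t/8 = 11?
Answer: 26956864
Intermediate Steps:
t = 88 (t = 8*11 = 88)
v = -5192 (v = 88*(-59) = -5192)
v**2 = (-5192)**2 = 26956864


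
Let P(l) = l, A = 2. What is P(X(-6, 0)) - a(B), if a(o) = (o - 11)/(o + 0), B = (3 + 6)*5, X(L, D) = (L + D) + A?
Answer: -214/45 ≈ -4.7556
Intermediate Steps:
X(L, D) = 2 + D + L (X(L, D) = (L + D) + 2 = (D + L) + 2 = 2 + D + L)
B = 45 (B = 9*5 = 45)
a(o) = (-11 + o)/o
P(X(-6, 0)) - a(B) = (2 + 0 - 6) - (-11 + 45)/45 = -4 - 34/45 = -214/45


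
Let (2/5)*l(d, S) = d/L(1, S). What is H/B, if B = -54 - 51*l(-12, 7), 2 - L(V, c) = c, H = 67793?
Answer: -67793/360 ≈ -188.31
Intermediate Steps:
L(V, c) = 2 - c
l(d, S) = 5*d/(2*(2 - S)) (l(d, S) = 5*(d/(2 - S))/2 = 5*d/(2*(2 - S)))
B = -360 (B = -54 - (-255)*(-12)/(-4 + 2*7) = -54 - (-255)*(-12)/(-4 + 14) = -54 - (-255)*(-12)/10 = -54 - 51*6 = -54 - 306 = -360)
H/B = 67793/(-360) = 67793*(-1/360) = -67793/360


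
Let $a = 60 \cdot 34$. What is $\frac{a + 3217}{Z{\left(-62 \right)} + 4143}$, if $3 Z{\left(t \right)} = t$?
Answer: $\frac{15771}{12367} \approx 1.2752$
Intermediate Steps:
$Z{\left(t \right)} = \frac{t}{3}$
$a = 2040$
$\frac{a + 3217}{Z{\left(-62 \right)} + 4143} = \frac{2040 + 3217}{\frac{1}{3} \left(-62\right) + 4143} = \frac{5257}{- \frac{62}{3} + 4143} = \frac{5257}{\frac{12367}{3}} = 5257 \cdot \frac{3}{12367} = \frac{15771}{12367}$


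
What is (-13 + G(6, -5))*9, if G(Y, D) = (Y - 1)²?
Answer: 108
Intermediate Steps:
G(Y, D) = (-1 + Y)²
(-13 + G(6, -5))*9 = (-13 + (-1 + 6)²)*9 = (-13 + 5²)*9 = (-13 + 25)*9 = 12*9 = 108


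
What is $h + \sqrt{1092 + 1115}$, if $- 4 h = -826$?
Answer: $\frac{413}{2} + \sqrt{2207} \approx 253.48$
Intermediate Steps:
$h = \frac{413}{2}$ ($h = \left(- \frac{1}{4}\right) \left(-826\right) = \frac{413}{2} \approx 206.5$)
$h + \sqrt{1092 + 1115} = \frac{413}{2} + \sqrt{1092 + 1115} = \frac{413}{2} + \sqrt{2207}$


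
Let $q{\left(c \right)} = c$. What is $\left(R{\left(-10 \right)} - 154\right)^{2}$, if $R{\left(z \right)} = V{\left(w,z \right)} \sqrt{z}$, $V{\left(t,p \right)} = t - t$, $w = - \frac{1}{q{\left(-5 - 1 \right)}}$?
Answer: $23716$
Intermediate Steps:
$w = \frac{1}{6}$ ($w = - \frac{1}{-5 - 1} = - \frac{1}{-6} = \left(-1\right) \left(- \frac{1}{6}\right) = \frac{1}{6} \approx 0.16667$)
$V{\left(t,p \right)} = 0$
$R{\left(z \right)} = 0$ ($R{\left(z \right)} = 0 \sqrt{z} = 0$)
$\left(R{\left(-10 \right)} - 154\right)^{2} = \left(0 - 154\right)^{2} = \left(-154\right)^{2} = 23716$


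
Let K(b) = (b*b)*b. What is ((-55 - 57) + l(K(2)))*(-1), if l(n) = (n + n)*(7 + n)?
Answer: -128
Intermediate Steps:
K(b) = b**3 (K(b) = b**2*b = b**3)
l(n) = 2*n*(7 + n) (l(n) = (2*n)*(7 + n) = 2*n*(7 + n))
((-55 - 57) + l(K(2)))*(-1) = ((-55 - 57) + 2*2**3*(7 + 2**3))*(-1) = (-112 + 2*8*(7 + 8))*(-1) = (-112 + 2*8*15)*(-1) = (-112 + 240)*(-1) = 128*(-1) = -128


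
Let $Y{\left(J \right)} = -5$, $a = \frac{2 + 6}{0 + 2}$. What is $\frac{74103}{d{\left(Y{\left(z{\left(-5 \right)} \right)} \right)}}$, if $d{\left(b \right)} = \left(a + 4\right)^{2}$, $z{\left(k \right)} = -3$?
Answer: $\frac{74103}{64} \approx 1157.9$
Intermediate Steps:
$a = 4$ ($a = \frac{8}{2} = 8 \cdot \frac{1}{2} = 4$)
$d{\left(b \right)} = 64$ ($d{\left(b \right)} = \left(4 + 4\right)^{2} = 8^{2} = 64$)
$\frac{74103}{d{\left(Y{\left(z{\left(-5 \right)} \right)} \right)}} = \frac{74103}{64}$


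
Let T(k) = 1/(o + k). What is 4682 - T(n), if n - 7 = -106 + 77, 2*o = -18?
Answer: 145143/31 ≈ 4682.0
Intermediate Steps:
o = -9 (o = (1/2)*(-18) = -9)
n = -22 (n = 7 + (-106 + 77) = 7 - 29 = -22)
T(k) = 1/(-9 + k)
4682 - T(n) = 4682 - 1/(-9 - 22) = 4682 - 1/(-31) = 4682 - 1*(-1/31) = 4682 + 1/31 = 145143/31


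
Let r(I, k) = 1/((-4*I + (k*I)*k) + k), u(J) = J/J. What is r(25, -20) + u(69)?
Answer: 9881/9880 ≈ 1.0001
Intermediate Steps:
u(J) = 1
r(I, k) = 1/(k - 4*I + I*k²) (r(I, k) = 1/((-4*I + (I*k)*k) + k) = 1/((-4*I + I*k²) + k) = 1/(k - 4*I + I*k²))
r(25, -20) + u(69) = 1/(-20 - 4*25 + 25*(-20)²) + 1 = 1/(-20 - 100 + 25*400) + 1 = 1/(-20 - 100 + 10000) + 1 = 1/9880 + 1 = 9881/9880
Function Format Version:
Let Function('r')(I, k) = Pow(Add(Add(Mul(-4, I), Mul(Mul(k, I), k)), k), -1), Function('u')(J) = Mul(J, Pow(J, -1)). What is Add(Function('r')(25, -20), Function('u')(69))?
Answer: Rational(9881, 9880) ≈ 1.0001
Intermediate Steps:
Function('u')(J) = 1
Function('r')(I, k) = Pow(Add(k, Mul(-4, I), Mul(I, Pow(k, 2))), -1) (Function('r')(I, k) = Pow(Add(Add(Mul(-4, I), Mul(Mul(I, k), k)), k), -1) = Pow(Add(Add(Mul(-4, I), Mul(I, Pow(k, 2))), k), -1) = Pow(Add(k, Mul(-4, I), Mul(I, Pow(k, 2))), -1))
Add(Function('r')(25, -20), Function('u')(69)) = Add(Pow(Add(-20, Mul(-4, 25), Mul(25, Pow(-20, 2))), -1), 1) = Add(Pow(Add(-20, -100, Mul(25, 400)), -1), 1) = Add(Pow(Add(-20, -100, 10000), -1), 1) = Add(Pow(9880, -1), 1) = Add(Rational(1, 9880), 1) = Rational(9881, 9880)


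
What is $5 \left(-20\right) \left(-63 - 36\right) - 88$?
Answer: $9812$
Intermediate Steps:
$5 \left(-20\right) \left(-63 - 36\right) - 88 = - 100 \left(-63 - 36\right) - 88 = \left(-100\right) \left(-99\right) - 88 = 9900 - 88 = 9812$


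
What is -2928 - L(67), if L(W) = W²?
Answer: -7417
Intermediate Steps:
-2928 - L(67) = -2928 - 1*67² = -2928 - 1*4489 = -2928 - 4489 = -7417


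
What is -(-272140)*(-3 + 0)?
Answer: -816420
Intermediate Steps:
-(-272140)*(-3 + 0) = -(-272140)*(-3) = -54428*15 = -816420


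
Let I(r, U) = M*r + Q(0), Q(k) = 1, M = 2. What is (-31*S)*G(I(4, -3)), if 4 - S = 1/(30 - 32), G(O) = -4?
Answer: 558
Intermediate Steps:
I(r, U) = 1 + 2*r (I(r, U) = 2*r + 1 = 1 + 2*r)
S = 9/2 (S = 4 - 1/(30 - 32) = 4 - 1/(-2) = 4 - 1*(-1/2) = 4 + 1/2 = 9/2 ≈ 4.5000)
(-31*S)*G(I(4, -3)) = -31*9/2*(-4) = -279/2*(-4) = 558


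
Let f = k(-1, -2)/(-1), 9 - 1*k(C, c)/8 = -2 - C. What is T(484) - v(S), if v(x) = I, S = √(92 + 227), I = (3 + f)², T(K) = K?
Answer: -5445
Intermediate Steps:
k(C, c) = 88 + 8*C (k(C, c) = 72 - 8*(-2 - C) = 72 + (16 + 8*C) = 88 + 8*C)
f = -80 (f = (88 + 8*(-1))/(-1) = (88 - 8)*(-1) = 80*(-1) = -80)
I = 5929 (I = (3 - 80)² = (-77)² = 5929)
S = √319 ≈ 17.861
v(x) = 5929
T(484) - v(S) = 484 - 1*5929 = 484 - 5929 = -5445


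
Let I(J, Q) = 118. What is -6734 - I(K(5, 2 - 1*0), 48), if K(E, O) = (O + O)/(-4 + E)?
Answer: -6852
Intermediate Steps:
K(E, O) = 2*O/(-4 + E) (K(E, O) = (2*O)/(-4 + E) = 2*O/(-4 + E))
-6734 - I(K(5, 2 - 1*0), 48) = -6734 - 1*118 = -6734 - 118 = -6852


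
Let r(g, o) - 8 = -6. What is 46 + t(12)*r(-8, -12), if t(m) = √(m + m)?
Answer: 46 + 4*√6 ≈ 55.798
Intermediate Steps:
r(g, o) = 2 (r(g, o) = 8 - 6 = 2)
t(m) = √2*√m (t(m) = √(2*m) = √2*√m)
46 + t(12)*r(-8, -12) = 46 + (√2*√12)*2 = 46 + (√2*(2*√3))*2 = 46 + (2*√6)*2 = 46 + 4*√6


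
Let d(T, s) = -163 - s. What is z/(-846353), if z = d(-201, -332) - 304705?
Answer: 304536/846353 ≈ 0.35982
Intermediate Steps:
z = -304536 (z = (-163 - 1*(-332)) - 304705 = (-163 + 332) - 304705 = 169 - 304705 = -304536)
z/(-846353) = -304536/(-846353) = -304536*(-1/846353) = 304536/846353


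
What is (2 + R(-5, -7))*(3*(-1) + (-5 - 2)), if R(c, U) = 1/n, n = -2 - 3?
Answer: -18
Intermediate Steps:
n = -5
R(c, U) = -⅕ (R(c, U) = 1/(-5) = -⅕)
(2 + R(-5, -7))*(3*(-1) + (-5 - 2)) = (2 - ⅕)*(3*(-1) + (-5 - 2)) = 9*(-3 - 7)/5 = (9/5)*(-10) = -18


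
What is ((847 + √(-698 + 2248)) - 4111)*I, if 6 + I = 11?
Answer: -16320 + 25*√62 ≈ -16123.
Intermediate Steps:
I = 5 (I = -6 + 11 = 5)
((847 + √(-698 + 2248)) - 4111)*I = ((847 + √(-698 + 2248)) - 4111)*5 = ((847 + √1550) - 4111)*5 = ((847 + 5*√62) - 4111)*5 = (-3264 + 5*√62)*5 = -16320 + 25*√62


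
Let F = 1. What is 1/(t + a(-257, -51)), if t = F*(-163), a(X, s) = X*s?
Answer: 1/12944 ≈ 7.7256e-5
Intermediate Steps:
t = -163 (t = 1*(-163) = -163)
1/(t + a(-257, -51)) = 1/(-163 - 257*(-51)) = 1/(-163 + 13107) = 1/12944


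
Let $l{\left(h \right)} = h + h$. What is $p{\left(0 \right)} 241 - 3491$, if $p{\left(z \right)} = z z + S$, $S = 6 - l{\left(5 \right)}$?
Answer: $-4455$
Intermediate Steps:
$l{\left(h \right)} = 2 h$
$S = -4$ ($S = 6 - 2 \cdot 5 = 6 - 10 = -4$)
$p{\left(z \right)} = -4 + z^{2}$ ($p{\left(z \right)} = z z - 4 = z^{2} - 4 = -4 + z^{2}$)
$p{\left(0 \right)} 241 - 3491 = \left(-4 + 0^{2}\right) 241 - 3491 = \left(-4 + 0\right) 241 - 3491 = \left(-4\right) 241 - 3491 = -964 - 3491 = -4455$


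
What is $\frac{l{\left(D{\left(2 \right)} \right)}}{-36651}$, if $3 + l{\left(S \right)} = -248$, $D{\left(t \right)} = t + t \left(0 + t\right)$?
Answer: $\frac{251}{36651} \approx 0.0068484$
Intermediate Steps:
$D{\left(t \right)} = t + t^{2}$ ($D{\left(t \right)} = t + t t = t + t^{2}$)
$l{\left(S \right)} = -251$ ($l{\left(S \right)} = -3 - 248 = -251$)
$\frac{l{\left(D{\left(2 \right)} \right)}}{-36651} = - \frac{251}{-36651} = \left(-251\right) \left(- \frac{1}{36651}\right) = \frac{251}{36651}$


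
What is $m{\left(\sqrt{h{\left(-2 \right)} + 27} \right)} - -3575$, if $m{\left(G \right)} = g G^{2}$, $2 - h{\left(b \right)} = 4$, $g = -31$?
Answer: $2800$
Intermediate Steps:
$h{\left(b \right)} = -2$ ($h{\left(b \right)} = 2 - 4 = -2$)
$m{\left(G \right)} = - 31 G^{2}$
$m{\left(\sqrt{h{\left(-2 \right)} + 27} \right)} - -3575 = - 31 \left(\sqrt{-2 + 27}\right)^{2} - -3575 = - 31 \left(\sqrt{25}\right)^{2} + 3575 = - 31 \cdot 5^{2} + 3575 = \left(-31\right) 25 + 3575 = -775 + 3575 = 2800$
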